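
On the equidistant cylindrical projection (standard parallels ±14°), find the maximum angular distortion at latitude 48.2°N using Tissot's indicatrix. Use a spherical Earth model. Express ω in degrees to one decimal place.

21.4°

The equidistant cylindrical projection with φ₀ = 14° has h = 1 (meridians true) and k = cos φ₀ / cos φ along parallels.
At 48.2°: h = 1.000, k = 1.456; principal scales a = 1.456, b = 1.000.
sin(ω/2) = (a − b)/(a + b) = 0.4557/2.456 = 0.1856, so ω = 2 arcsin(0.1856) ≈ 21.4°.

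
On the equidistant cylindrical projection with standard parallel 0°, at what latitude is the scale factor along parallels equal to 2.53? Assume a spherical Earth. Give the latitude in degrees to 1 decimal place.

66.7°

Plate carrée: h = 1, k = sec φ along parallels.
sec φ = 2.53  ⇒  cos φ = 0.3953  ⇒  φ ≈ 66.7°.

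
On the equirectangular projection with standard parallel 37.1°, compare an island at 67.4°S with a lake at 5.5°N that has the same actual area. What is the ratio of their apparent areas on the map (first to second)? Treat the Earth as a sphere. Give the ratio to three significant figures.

In the equirectangular projection with standard parallel φ₀ = 37.1° (x = Rλ cos φ₀, y = Rφ), meridians are true-scale (h = 1) and the parallel scale is k = cos φ₀ / cos φ.
Areal scale at 67.4°: h·k = 1.000 × 2.075 = 2.075.
Areal scale at 5.5°: h·k = 1.000 × 0.8013 = 0.8013.
Ratio = 2.075/0.8013 ≈ 2.59.

2.59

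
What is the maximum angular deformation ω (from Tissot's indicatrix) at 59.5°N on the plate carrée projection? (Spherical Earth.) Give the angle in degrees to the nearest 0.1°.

For the equirectangular projection with φ₀ = 0 (plate carrée), h = 1 along meridians and k = sec φ along parallels.
At 59.5°: h = 1.000, k = 1.970; principal scales a = 1.970, b = 1.000.
sin(ω/2) = (a − b)/(a + b) = 0.9703/2.970 = 0.3267, so ω = 2 arcsin(0.3267) ≈ 38.1°.

38.1°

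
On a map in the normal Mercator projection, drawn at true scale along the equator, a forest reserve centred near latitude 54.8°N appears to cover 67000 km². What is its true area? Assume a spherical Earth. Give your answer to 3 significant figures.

For Mercator, h = k = sec φ (a conformal cylindrical projection has a single point scale, 1/cos φ).
Areal scale = k² = sec²φ = 1/cos²(54.8°) = 1/0.5764² = 3.010.
True area = apparent / (areal scale) = 67000 / 3.010 ≈ 22300 km².

22300 km²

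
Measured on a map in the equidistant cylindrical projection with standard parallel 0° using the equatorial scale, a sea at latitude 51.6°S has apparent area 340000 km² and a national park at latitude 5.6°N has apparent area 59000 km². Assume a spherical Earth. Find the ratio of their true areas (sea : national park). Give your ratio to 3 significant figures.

Plate carrée has h = 1 and k = sec φ, giving areal scale sec φ; true area = (apparent area) · cos φ.
True area of sea: 340000 × cos(51.6°) = 340000 × 0.6211 = 211200 km².
True area of national park: 59000 × cos(5.6°) = 59000 × 0.9952 = 58720 km².
Ratio = 211200 / 58720 ≈ 3.60.

3.60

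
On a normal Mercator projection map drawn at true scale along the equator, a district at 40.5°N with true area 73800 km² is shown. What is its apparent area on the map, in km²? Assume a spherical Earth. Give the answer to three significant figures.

128000 km²

The Mercator projection is conformal; its linear scale factor is the same in every direction and equals sec φ = 1/cos φ.
Areal scale = k² = sec²φ = 1/cos²(40.5°) = 1/0.7604² = 1.729.
Apparent area = 73800 × 1.729 ≈ 128000 km².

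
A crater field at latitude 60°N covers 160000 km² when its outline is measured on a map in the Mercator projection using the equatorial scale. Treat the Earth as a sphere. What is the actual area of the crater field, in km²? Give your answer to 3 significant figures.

40000 km²

For Mercator, h = k = sec φ (a conformal cylindrical projection has a single point scale, 1/cos φ).
Areal scale = k² = sec²φ = 1/cos²(60°) = 1/0.5000² = 4.000.
True area = apparent / (areal scale) = 160000 / 4.000 ≈ 40000 km².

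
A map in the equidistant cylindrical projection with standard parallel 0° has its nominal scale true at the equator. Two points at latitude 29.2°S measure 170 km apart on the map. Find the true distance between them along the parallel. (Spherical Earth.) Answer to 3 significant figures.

148 km

Plate carrée maps x = Rλ, y = Rφ. The meridian scale is h = 1 and the parallel scale is k = 1/cos φ = sec φ.
Along the parallel at 29.2°, map distances are exaggerated by k = sec 29.2° = 1.146.
True distance = 170 / 1.146 = 170 × cos 29.2° ≈ 148 km.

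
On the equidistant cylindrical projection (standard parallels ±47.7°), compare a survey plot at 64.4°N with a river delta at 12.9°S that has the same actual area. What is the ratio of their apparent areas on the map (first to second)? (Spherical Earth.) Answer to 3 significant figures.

In the equirectangular projection with standard parallel φ₀ = 47.7° (x = Rλ cos φ₀, y = Rφ), meridians are true-scale (h = 1) and the parallel scale is k = cos φ₀ / cos φ.
Areal scale at 64.4°: h·k = 1.000 × 1.558 = 1.558.
Areal scale at 12.9°: h·k = 1.000 × 0.6904 = 0.6904.
Ratio = 1.558/0.6904 ≈ 2.26.

2.26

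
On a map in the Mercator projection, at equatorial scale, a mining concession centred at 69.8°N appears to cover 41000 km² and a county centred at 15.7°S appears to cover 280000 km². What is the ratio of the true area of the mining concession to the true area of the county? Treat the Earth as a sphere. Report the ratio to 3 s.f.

Since Mercator area scale is 1/cos²φ, the true area equals the apparent area multiplied by cos²φ.
True area of mining concession: 41000 × cos²(69.8°) = 41000 × 0.1192 = 4888 km².
True area of county: 280000 × cos²(15.7°) = 280000 × 0.9268 = 259500 km².
Ratio = 4888 / 259500 ≈ 0.0188.

0.0188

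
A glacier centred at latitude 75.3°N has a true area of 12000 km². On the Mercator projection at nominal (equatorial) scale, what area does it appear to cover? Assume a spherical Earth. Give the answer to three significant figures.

186000 km²

The Mercator projection is conformal; its linear scale factor is the same in every direction and equals sec φ = 1/cos φ.
Areal scale = k² = sec²φ = 1/cos²(75.3°) = 1/0.2538² = 15.53.
Apparent area = 12000 × 15.53 ≈ 186000 km².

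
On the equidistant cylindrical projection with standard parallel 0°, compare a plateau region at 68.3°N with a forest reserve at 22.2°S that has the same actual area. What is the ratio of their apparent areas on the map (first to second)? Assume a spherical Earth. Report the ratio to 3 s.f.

Plate carrée maps x = Rλ, y = Rφ. The meridian scale is h = 1 and the parallel scale is k = 1/cos φ = sec φ.
Areal scale at 68.3°: h·k = 1.000 × 2.705 = 2.705.
Areal scale at 22.2°: h·k = 1.000 × 1.080 = 1.080.
Ratio = 2.705/1.080 ≈ 2.50.

2.50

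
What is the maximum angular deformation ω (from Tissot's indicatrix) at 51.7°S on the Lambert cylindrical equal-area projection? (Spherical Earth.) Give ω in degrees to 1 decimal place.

52.8°

The Lambert cylindrical equal-area projection is the cylindrical equal-area projection with its standard parallel at the equator (φ₀ = 0). Cylindrical equal-area (φ₀ = 0°): h = cos φ / cos 0° along meridians, k = cos 0° / cos φ along parallels; h·k = 1.
At 51.7°: h = 0.6198, k = 1.613; principal scales a = 1.613, b = 0.6198.
sin(ω/2) = (a − b)/(a + b) = 0.9937/2.233 = 0.4450, so ω = 2 arcsin(0.4450) ≈ 52.8°.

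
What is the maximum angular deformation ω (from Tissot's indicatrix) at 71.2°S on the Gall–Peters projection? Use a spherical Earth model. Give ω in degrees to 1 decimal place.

82.0°

The Gall–Peters projection is cylindrical equal-area with φ₀ = 45°. Cylindrical equal-area (φ₀ = 45°): h = cos φ / cos 45° along meridians, k = cos 45° / cos φ along parallels; h·k = 1.
At 71.2°: h = 0.4558, k = 2.194; principal scales a = 2.194, b = 0.4558.
sin(ω/2) = (a − b)/(a + b) = 1.738/2.650 = 0.6560, so ω = 2 arcsin(0.6560) ≈ 82.0°.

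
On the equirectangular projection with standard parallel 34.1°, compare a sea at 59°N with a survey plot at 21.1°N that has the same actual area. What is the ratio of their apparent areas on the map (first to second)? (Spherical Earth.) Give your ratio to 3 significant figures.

The equidistant cylindrical projection with φ₀ = 34.1° has h = 1 (meridians true) and k = cos φ₀ / cos φ along parallels.
Areal scale at 59°: h·k = 1.000 × 1.608 = 1.608.
Areal scale at 21.1°: h·k = 1.000 × 0.8876 = 0.8876.
Ratio = 1.608/0.8876 ≈ 1.81.

1.81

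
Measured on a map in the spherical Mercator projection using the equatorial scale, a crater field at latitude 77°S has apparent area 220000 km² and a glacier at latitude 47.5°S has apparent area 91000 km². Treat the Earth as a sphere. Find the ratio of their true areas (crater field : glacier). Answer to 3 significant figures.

0.268

On Mercator the areal scale is sec²φ, so true area = apparent × cos²φ.
True area of crater field: 220000 × cos²(77°) = 220000 × 0.05060 = 11130 km².
True area of glacier: 91000 × cos²(47.5°) = 91000 × 0.4564 = 41530 km².
Ratio = 11130 / 41530 ≈ 0.268.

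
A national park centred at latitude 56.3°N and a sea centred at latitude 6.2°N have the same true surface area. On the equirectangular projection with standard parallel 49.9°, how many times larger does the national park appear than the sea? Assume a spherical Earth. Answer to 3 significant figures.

1.79

With standard parallel φ₀ = 49.9°, the equirectangular projection gives x = Rλ cos φ₀, y = Rφ, so h = 1 and k = cos 49.9° / cos φ.
Areal scale at 56.3°: h·k = 1.000 × 1.161 = 1.161.
Areal scale at 6.2°: h·k = 1.000 × 0.6479 = 0.6479.
Ratio = 1.161/0.6479 ≈ 1.79.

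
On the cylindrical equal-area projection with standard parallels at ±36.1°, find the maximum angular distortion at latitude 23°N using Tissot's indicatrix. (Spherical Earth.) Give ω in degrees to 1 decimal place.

For cylindrical equal-area with standard parallel φ₀, h = cos φ / cos φ₀ and k = cos φ₀ / cos φ, so h·k = 1.
At 23°: h = 1.139, k = 0.8778; principal scales a = 1.139, b = 0.8778.
sin(ω/2) = (a − b)/(a + b) = 0.2615/2.017 = 0.1296, so ω = 2 arcsin(0.1296) ≈ 14.9°.

14.9°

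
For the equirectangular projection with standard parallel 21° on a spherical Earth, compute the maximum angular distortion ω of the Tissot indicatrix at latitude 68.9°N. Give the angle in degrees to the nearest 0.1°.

52.6°

The equidistant cylindrical projection with φ₀ = 21° has h = 1 (meridians true) and k = cos φ₀ / cos φ along parallels.
At 68.9°: h = 1.000, k = 2.593; principal scales a = 2.593, b = 1.000.
sin(ω/2) = (a − b)/(a + b) = 1.593/3.593 = 0.4434, so ω = 2 arcsin(0.4434) ≈ 52.6°.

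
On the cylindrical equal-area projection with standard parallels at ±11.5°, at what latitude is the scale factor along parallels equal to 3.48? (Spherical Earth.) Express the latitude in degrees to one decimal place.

73.6°

Cylindrical equal-area (φ₀ = 11.5°): h = cos φ / cos 11.5° along meridians, k = cos 11.5° / cos φ along parallels; h·k = 1.
k = cos φ₀ / cos φ = 3.48  ⇒  cos φ = cos 11.5° / 3.48 = 0.2816.
φ = arccos(0.2816) ≈ 73.6°.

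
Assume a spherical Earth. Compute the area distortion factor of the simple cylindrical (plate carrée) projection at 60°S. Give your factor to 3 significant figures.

Plate carrée maps x = Rλ, y = Rφ. The meridian scale is h = 1 and the parallel scale is k = 1/cos φ = sec φ.
Areal scale = h·k = 1 × sec φ; at 60°, h = 1.000, k = 2.000, so h·k = 2.000.

2.00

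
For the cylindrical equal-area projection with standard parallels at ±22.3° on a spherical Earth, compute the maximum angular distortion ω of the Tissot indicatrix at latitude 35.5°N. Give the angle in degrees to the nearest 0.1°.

14.6°

A cylindrical equal-area projection with standard parallel φ₀ has meridian scale h = cos φ / cos φ₀ and parallel scale k = cos φ₀ / cos φ (so areas are preserved, h·k = 1).
At 35.5°: h = 0.8799, k = 1.136; principal scales a = 1.136, b = 0.8799.
sin(ω/2) = (a − b)/(a + b) = 0.2565/2.016 = 0.1272, so ω = 2 arcsin(0.1272) ≈ 14.6°.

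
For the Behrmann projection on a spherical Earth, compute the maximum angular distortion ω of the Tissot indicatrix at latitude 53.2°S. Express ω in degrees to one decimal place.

41.3°

The Behrmann projection is cylindrical equal-area with φ₀ = 30°. Cylindrical equal-area (φ₀ = 30°): h = cos φ / cos 30° along meridians, k = cos 30° / cos φ along parallels; h·k = 1.
At 53.2°: h = 0.6917, k = 1.446; principal scales a = 1.446, b = 0.6917.
sin(ω/2) = (a − b)/(a + b) = 0.7540/2.137 = 0.3528, so ω = 2 arcsin(0.3528) ≈ 41.3°.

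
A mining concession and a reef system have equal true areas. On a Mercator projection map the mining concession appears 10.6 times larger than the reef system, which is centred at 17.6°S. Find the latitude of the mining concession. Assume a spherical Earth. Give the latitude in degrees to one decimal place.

73.0°

Mercator areal scale is sec²φ, so apparent-area ratio = sec²φ₁ / sec²φ₂ = cos²φ₂ / cos²φ₁.
cos²φ₂ / cos²φ₁ = 10.6  ⇒  cos φ₁ = cos 17.6° / √10.6 = 0.9532/3.256 = 0.2928.
φ₁ = arccos(0.2928) ≈ 73.0°.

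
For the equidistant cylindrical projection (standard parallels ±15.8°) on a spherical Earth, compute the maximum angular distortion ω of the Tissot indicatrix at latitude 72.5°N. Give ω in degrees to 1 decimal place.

63.2°

The equidistant cylindrical projection with φ₀ = 15.8° has h = 1 (meridians true) and k = cos φ₀ / cos φ along parallels.
At 72.5°: h = 1.000, k = 3.200; principal scales a = 3.200, b = 1.000.
sin(ω/2) = (a − b)/(a + b) = 2.200/4.200 = 0.5238, so ω = 2 arcsin(0.5238) ≈ 63.2°.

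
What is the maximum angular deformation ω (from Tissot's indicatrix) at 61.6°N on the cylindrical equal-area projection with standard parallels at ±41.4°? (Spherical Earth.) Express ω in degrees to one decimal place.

For cylindrical equal-area with standard parallel φ₀, h = cos φ / cos φ₀ and k = cos φ₀ / cos φ, so h·k = 1.
At 61.6°: h = 0.6341, k = 1.577; principal scales a = 1.577, b = 0.6341.
sin(ω/2) = (a − b)/(a + b) = 0.9430/2.211 = 0.4265, so ω = 2 arcsin(0.4265) ≈ 50.5°.

50.5°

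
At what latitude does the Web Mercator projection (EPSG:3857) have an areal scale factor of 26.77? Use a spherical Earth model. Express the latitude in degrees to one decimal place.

Mercator areal scale is sec²φ.
sec²φ = 26.77  ⇒  cos²φ = 0.03736  ⇒  cos φ = 0.1933.
φ = arccos(0.1933) ≈ 78.9°.

78.9°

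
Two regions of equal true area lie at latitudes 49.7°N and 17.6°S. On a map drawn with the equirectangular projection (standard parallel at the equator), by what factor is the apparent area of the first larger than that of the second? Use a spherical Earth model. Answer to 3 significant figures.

1.47

In the plate carrée (x = Rλ, y = Rφ), meridians are true-scale (h = 1) and parallels are stretched by k = sec φ.
Areal scale at 49.7°: h·k = 1.000 × 1.546 = 1.546.
Areal scale at 17.6°: h·k = 1.000 × 1.049 = 1.049.
Ratio = 1.546/1.049 ≈ 1.47.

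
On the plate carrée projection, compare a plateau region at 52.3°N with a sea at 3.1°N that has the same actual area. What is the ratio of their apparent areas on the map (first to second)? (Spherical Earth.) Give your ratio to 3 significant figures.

1.63

Plate carrée maps x = Rλ, y = Rφ. The meridian scale is h = 1 and the parallel scale is k = 1/cos φ = sec φ.
Areal scale at 52.3°: h·k = 1.000 × 1.635 = 1.635.
Areal scale at 3.1°: h·k = 1.000 × 1.001 = 1.001.
Ratio = 1.635/1.001 ≈ 1.63.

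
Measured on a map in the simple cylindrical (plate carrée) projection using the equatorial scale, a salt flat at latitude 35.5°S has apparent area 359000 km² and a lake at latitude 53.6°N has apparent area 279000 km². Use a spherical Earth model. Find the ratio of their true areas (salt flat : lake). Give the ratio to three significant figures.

1.77

Plate carrée has h = 1 and k = sec φ, giving areal scale sec φ; true area = (apparent area) · cos φ.
True area of salt flat: 359000 × cos(35.5°) = 359000 × 0.8141 = 292300 km².
True area of lake: 279000 × cos(53.6°) = 279000 × 0.5934 = 165600 km².
Ratio = 292300 / 165600 ≈ 1.77.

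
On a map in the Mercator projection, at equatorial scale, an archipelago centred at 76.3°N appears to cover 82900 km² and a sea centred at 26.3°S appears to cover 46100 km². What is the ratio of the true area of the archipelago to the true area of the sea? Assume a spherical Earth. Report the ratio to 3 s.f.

On Mercator the areal scale is sec²φ, so true area = apparent × cos²φ.
True area of archipelago: 82900 × cos²(76.3°) = 82900 × 0.05609 = 4650 km².
True area of sea: 46100 × cos²(26.3°) = 46100 × 0.8037 = 37050 km².
Ratio = 4650 / 37050 ≈ 0.126.

0.126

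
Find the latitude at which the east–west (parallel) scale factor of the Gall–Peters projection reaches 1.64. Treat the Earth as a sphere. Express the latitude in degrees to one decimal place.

64.5°

The Gall–Peters projection is cylindrical equal-area with φ₀ = 45°. For cylindrical equal-area with standard parallel φ₀, h = cos φ / cos φ₀ and k = cos φ₀ / cos φ, so h·k = 1.
k = cos φ₀ / cos φ = 1.64  ⇒  cos φ = cos 45° / 1.64 = 0.4312.
φ = arccos(0.4312) ≈ 64.5°.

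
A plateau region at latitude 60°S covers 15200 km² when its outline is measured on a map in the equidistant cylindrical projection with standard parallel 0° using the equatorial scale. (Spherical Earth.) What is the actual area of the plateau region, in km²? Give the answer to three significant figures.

7600 km²

Plate carrée maps x = Rλ, y = Rφ. The meridian scale is h = 1 and the parallel scale is k = 1/cos φ = sec φ.
Areal scale = h·k = 1 × sec φ; at 60°, h = 1.000, k = 2.000, so h·k = 2.000.
True area = apparent / (areal scale) = 15200 / 2.000 ≈ 7600 km².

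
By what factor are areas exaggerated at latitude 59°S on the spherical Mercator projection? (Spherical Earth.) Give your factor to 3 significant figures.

The Mercator projection is conformal; its linear scale factor is the same in every direction and equals sec φ = 1/cos φ.
Areal scale = k² = sec²φ = 1/cos²(59°) = 1/0.5150² = 3.770.

3.77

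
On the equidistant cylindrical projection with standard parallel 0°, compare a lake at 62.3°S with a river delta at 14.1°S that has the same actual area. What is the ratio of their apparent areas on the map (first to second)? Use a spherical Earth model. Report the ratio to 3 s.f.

2.09

In the plate carrée (x = Rλ, y = Rφ), meridians are true-scale (h = 1) and parallels are stretched by k = sec φ.
Areal scale at 62.3°: h·k = 1.000 × 2.151 = 2.151.
Areal scale at 14.1°: h·k = 1.000 × 1.031 = 1.031.
Ratio = 2.151/1.031 ≈ 2.09.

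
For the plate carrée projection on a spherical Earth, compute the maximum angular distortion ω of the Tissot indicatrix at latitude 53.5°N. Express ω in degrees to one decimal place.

29.4°

For the equirectangular projection with φ₀ = 0 (plate carrée), h = 1 along meridians and k = sec φ along parallels.
At 53.5°: h = 1.000, k = 1.681; principal scales a = 1.681, b = 1.000.
sin(ω/2) = (a − b)/(a + b) = 0.6812/2.681 = 0.2541, so ω = 2 arcsin(0.2541) ≈ 29.4°.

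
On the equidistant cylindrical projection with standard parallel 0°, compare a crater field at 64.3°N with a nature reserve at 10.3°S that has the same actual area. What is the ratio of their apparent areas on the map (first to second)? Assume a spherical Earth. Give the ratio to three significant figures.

2.27

For the equirectangular projection with φ₀ = 0 (plate carrée), h = 1 along meridians and k = sec φ along parallels.
Areal scale at 64.3°: h·k = 1.000 × 2.306 = 2.306.
Areal scale at 10.3°: h·k = 1.000 × 1.016 = 1.016.
Ratio = 2.306/1.016 ≈ 2.27.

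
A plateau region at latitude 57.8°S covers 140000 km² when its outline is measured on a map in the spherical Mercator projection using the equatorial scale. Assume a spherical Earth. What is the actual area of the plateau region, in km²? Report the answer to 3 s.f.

39800 km²

For Mercator, h = k = sec φ (a conformal cylindrical projection has a single point scale, 1/cos φ).
Areal scale = k² = sec²φ = 1/cos²(57.8°) = 1/0.5329² = 3.522.
True area = apparent / (areal scale) = 140000 / 3.522 ≈ 39800 km².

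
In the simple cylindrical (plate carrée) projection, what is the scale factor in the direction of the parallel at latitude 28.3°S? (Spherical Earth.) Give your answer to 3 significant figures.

1.14

In the plate carrée (x = Rλ, y = Rφ), meridians are true-scale (h = 1) and parallels are stretched by k = sec φ.
k = 1/cos 28.3° = 1/0.8805 = 1.136.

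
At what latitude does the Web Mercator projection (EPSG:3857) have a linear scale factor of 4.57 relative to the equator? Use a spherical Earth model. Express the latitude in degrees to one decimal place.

Mercator scale is k = sec φ = 1/cos φ.
1/cos φ = 4.57  ⇒  cos φ = 0.2188  ⇒  φ = arccos(0.2188) ≈ 77.4°.

77.4°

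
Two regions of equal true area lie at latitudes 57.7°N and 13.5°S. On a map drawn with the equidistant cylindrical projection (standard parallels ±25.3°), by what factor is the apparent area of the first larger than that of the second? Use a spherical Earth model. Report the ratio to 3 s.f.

1.82

In the equirectangular projection with standard parallel φ₀ = 25.3° (x = Rλ cos φ₀, y = Rφ), meridians are true-scale (h = 1) and the parallel scale is k = cos φ₀ / cos φ.
Areal scale at 57.7°: h·k = 1.000 × 1.692 = 1.692.
Areal scale at 13.5°: h·k = 1.000 × 0.9298 = 0.9298.
Ratio = 1.692/0.9298 ≈ 1.82.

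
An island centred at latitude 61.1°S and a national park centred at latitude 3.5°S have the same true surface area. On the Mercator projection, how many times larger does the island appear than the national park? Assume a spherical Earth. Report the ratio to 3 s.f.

4.27

Mercator is conformal with k = sec φ, so areal scale = k² = sec²φ.
At 61.1°: sec²(61.1°) = 1/0.4833² = 4.282.
At 3.5°: sec²(3.5°) = 1/0.9981² = 1.004.
Ratio = 4.282/1.004 = cos²(3.5°)/cos²(61.1°) ≈ 4.27.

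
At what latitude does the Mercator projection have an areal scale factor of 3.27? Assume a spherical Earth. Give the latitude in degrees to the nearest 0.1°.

56.4°

Mercator areal scale is sec²φ.
sec²φ = 3.27  ⇒  cos²φ = 0.3058  ⇒  cos φ = 0.5530.
φ = arccos(0.5530) ≈ 56.4°.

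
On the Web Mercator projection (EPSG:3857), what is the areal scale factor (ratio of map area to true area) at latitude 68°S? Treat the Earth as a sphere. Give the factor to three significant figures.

Mercator is conformal, so the point scale is isotropic: h = k = sec φ = 1/cos φ.
Areal scale = k² = sec²φ = 1/cos²(68°) = 1/0.3746² = 7.126.

7.13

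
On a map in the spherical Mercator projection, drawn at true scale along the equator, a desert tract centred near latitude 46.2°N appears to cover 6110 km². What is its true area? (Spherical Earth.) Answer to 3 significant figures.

2930 km²

For Mercator, h = k = sec φ (a conformal cylindrical projection has a single point scale, 1/cos φ).
Areal scale = k² = sec²φ = 1/cos²(46.2°) = 1/0.6921² = 2.087.
True area = apparent / (areal scale) = 6110 / 2.087 ≈ 2930 km².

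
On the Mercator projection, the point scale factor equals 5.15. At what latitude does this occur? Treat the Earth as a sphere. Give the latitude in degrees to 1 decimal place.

Mercator scale is k = sec φ = 1/cos φ.
1/cos φ = 5.15  ⇒  cos φ = 0.1942  ⇒  φ = arccos(0.1942) ≈ 78.8°.

78.8°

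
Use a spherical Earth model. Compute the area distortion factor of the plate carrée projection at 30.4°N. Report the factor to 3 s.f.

Plate carrée maps x = Rλ, y = Rφ. The meridian scale is h = 1 and the parallel scale is k = 1/cos φ = sec φ.
Areal scale = h·k = 1 × sec φ; at 30.4°, h = 1.000, k = 1.159, so h·k = 1.159.

1.16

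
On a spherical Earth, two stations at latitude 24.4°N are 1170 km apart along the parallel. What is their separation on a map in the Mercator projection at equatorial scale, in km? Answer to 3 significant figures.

1280 km

The Mercator projection is conformal; its linear scale factor is the same in every direction and equals sec φ = 1/cos φ.
Along the parallel, k = sec 24.4° = 1/0.9107 = 1.098.
Map distance = 1170 × 1.098 ≈ 1280 km.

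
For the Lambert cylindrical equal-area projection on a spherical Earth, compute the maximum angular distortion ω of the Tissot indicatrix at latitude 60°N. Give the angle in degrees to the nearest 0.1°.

73.7°

The Lambert cylindrical equal-area projection is the cylindrical equal-area projection with its standard parallel at the equator (φ₀ = 0). For cylindrical equal-area with standard parallel φ₀, h = cos φ / cos φ₀ and k = cos φ₀ / cos φ, so h·k = 1.
At 60°: h = 0.5000, k = 2.000; principal scales a = 2.000, b = 0.5000.
sin(ω/2) = (a − b)/(a + b) = 1.500/2.500 = 0.6000, so ω = 2 arcsin(0.6000) ≈ 73.7°.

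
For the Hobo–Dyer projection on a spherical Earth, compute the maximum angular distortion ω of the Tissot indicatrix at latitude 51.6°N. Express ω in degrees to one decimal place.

27.8°

Hobo–Dyer is a cylindrical equal-area projection with standard parallels at ±37.5°. For cylindrical equal-area with standard parallel φ₀, h = cos φ / cos φ₀ and k = cos φ₀ / cos φ, so h·k = 1.
At 51.6°: h = 0.7829, k = 1.277; principal scales a = 1.277, b = 0.7829.
sin(ω/2) = (a − b)/(a + b) = 0.4943/2.060 = 0.2399, so ω = 2 arcsin(0.2399) ≈ 27.8°.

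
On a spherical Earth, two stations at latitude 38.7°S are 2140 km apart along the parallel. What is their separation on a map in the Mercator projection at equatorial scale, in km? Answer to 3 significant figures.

2740 km

Mercator is conformal, so the point scale is isotropic: h = k = sec φ = 1/cos φ.
Along the parallel, k = sec 38.7° = 1/0.7804 = 1.281.
Map distance = 2140 × 1.281 ≈ 2740 km.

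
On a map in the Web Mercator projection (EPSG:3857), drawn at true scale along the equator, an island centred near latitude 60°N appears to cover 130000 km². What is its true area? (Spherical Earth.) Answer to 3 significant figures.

For Mercator, h = k = sec φ (a conformal cylindrical projection has a single point scale, 1/cos φ).
Areal scale = k² = sec²φ = 1/cos²(60°) = 1/0.5000² = 4.000.
True area = apparent / (areal scale) = 130000 / 4.000 ≈ 32500 km².

32500 km²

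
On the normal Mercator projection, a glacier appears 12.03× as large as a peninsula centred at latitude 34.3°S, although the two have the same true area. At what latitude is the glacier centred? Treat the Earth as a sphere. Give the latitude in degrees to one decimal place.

76.2°

On Mercator, (apparent₁)/(apparent₂) = sec²φ₁ / sec²φ₂ when true areas are equal.
cos²φ₂ / cos²φ₁ = 12.03  ⇒  cos φ₁ = cos 34.3° / √12.03 = 0.8261/3.468 = 0.2382.
φ₁ = arccos(0.2382) ≈ 76.2°.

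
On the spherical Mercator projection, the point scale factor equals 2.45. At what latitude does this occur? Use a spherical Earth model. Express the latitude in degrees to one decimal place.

Mercator scale is k = sec φ = 1/cos φ.
1/cos φ = 2.45  ⇒  cos φ = 0.4082  ⇒  φ = arccos(0.4082) ≈ 65.9°.

65.9°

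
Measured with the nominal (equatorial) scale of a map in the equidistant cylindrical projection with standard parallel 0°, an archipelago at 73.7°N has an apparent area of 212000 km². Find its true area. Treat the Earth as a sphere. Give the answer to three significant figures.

59500 km²

For the equirectangular projection with φ₀ = 0 (plate carrée), h = 1 along meridians and k = sec φ along parallels.
Areal scale = h·k = 1 × sec φ; at 73.7°, h = 1.000, k = 3.563, so h·k = 3.563.
True area = apparent / (areal scale) = 212000 / 3.563 ≈ 59500 km².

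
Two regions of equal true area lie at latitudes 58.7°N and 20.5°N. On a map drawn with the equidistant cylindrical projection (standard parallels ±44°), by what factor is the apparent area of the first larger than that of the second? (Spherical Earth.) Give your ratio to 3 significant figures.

With standard parallel φ₀ = 44°, the equirectangular projection gives x = Rλ cos φ₀, y = Rφ, so h = 1 and k = cos 44° / cos φ.
Areal scale at 58.7°: h·k = 1.000 × 1.385 = 1.385.
Areal scale at 20.5°: h·k = 1.000 × 0.7680 = 0.7680.
Ratio = 1.385/0.7680 ≈ 1.80.

1.80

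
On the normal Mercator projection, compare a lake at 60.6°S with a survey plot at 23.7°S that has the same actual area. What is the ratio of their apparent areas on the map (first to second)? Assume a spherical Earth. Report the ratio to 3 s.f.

3.48

Mercator areal scale is sec²φ.
At 60.6°: sec²(60.6°) = 1/0.4909² = 4.150.
At 23.7°: sec²(23.7°) = 1/0.9157² = 1.193.
Ratio = 4.150/1.193 = cos²(23.7°)/cos²(60.6°) ≈ 3.48.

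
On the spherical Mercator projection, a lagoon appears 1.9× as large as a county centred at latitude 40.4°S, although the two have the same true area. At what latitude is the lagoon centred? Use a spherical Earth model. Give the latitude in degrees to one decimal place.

For equal true areas on Mercator, apparent areas scale as sec²φ, so the ratio is cos²φ₂ / cos²φ₁.
cos²φ₂ / cos²φ₁ = 1.9  ⇒  cos φ₁ = cos 40.4° / √1.9 = 0.7615/1.378 = 0.5525.
φ₁ = arccos(0.5525) ≈ 56.5°.

56.5°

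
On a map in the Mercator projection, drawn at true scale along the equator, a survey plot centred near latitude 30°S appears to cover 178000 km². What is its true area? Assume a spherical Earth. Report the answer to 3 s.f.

Mercator is conformal, so the point scale is isotropic: h = k = sec φ = 1/cos φ.
Areal scale = k² = sec²φ = 1/cos²(30°) = 1/0.8660² = 1.333.
True area = apparent / (areal scale) = 178000 / 1.333 ≈ 134000 km².

134000 km²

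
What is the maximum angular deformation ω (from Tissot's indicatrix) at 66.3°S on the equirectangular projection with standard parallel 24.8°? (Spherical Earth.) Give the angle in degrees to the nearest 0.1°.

With standard parallel φ₀ = 24.8°, the equirectangular projection gives x = Rλ cos φ₀, y = Rφ, so h = 1 and k = cos 24.8° / cos φ.
At 66.3°: h = 1.000, k = 2.258; principal scales a = 2.258, b = 1.000.
sin(ω/2) = (a − b)/(a + b) = 1.258/3.258 = 0.3862, so ω = 2 arcsin(0.3862) ≈ 45.4°.

45.4°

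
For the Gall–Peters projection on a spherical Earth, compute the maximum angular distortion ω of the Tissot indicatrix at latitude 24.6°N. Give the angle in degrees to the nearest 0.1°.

28.5°

The Gall–Peters projection is cylindrical equal-area with φ₀ = 45°. Cylindrical equal-area (φ₀ = 45°): h = cos φ / cos 45° along meridians, k = cos 45° / cos φ along parallels; h·k = 1.
At 24.6°: h = 1.286, k = 0.7777; principal scales a = 1.286, b = 0.7777.
sin(ω/2) = (a − b)/(a + b) = 0.5082/2.064 = 0.2463, so ω = 2 arcsin(0.2463) ≈ 28.5°.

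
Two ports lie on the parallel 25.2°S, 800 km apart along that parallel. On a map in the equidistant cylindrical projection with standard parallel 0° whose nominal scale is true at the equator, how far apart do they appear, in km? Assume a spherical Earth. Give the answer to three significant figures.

For the equirectangular projection with φ₀ = 0 (plate carrée), h = 1 along meridians and k = sec φ along parallels.
Along the parallel, k = sec 25.2° = 1/0.9048 = 1.105.
Map distance = 800 × 1.105 ≈ 884 km.

884 km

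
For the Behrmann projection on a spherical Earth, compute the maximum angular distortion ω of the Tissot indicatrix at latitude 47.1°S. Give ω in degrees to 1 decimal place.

27.3°

Behrmann is a cylindrical equal-area projection with standard parallels at ±30°. Cylindrical equal-area (φ₀ = 30°): h = cos φ / cos 30° along meridians, k = cos 30° / cos φ along parallels; h·k = 1.
At 47.1°: h = 0.7860, k = 1.272; principal scales a = 1.272, b = 0.7860.
sin(ω/2) = (a − b)/(a + b) = 0.4862/2.058 = 0.2362, so ω = 2 arcsin(0.2362) ≈ 27.3°.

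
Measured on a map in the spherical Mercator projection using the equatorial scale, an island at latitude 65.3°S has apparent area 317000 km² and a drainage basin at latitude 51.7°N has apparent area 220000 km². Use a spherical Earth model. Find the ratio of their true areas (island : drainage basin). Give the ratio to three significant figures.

Mercator's areal exaggeration is sec²φ; hence true area = (apparent area) · cos²φ.
True area of island: 317000 × cos²(65.3°) = 317000 × 0.1746 = 55350 km².
True area of drainage basin: 220000 × cos²(51.7°) = 220000 × 0.3841 = 84510 km².
Ratio = 55350 / 84510 ≈ 0.655.

0.655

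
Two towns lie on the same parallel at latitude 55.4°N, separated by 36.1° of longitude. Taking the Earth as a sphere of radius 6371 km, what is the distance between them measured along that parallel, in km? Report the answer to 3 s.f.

Arc length along a parallel = R cos φ · Δλ (with Δλ in radians).
= 6371 × cos 55.4° × (36.1° × π/180) = 6371 × 0.5678 × 0.6301 ≈ 2280 km.

2280 km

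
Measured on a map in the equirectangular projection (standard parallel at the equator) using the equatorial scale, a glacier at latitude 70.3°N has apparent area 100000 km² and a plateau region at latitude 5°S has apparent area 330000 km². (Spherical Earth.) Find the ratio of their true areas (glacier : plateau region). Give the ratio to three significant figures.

0.103

On the plate carrée, areal scale = h·k = 1 × sec φ, so true area = apparent × cos φ.
True area of glacier: 100000 × cos(70.3°) = 100000 × 0.3371 = 33710 km².
True area of plateau region: 330000 × cos(5°) = 330000 × 0.9962 = 328700 km².
Ratio = 33710 / 328700 ≈ 0.103.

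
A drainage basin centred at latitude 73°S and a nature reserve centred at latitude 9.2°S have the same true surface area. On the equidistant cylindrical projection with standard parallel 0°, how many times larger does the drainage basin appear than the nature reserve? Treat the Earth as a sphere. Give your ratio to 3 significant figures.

3.38

Plate carrée maps x = Rλ, y = Rφ. The meridian scale is h = 1 and the parallel scale is k = 1/cos φ = sec φ.
Areal scale at 73°: h·k = 1.000 × 3.420 = 3.420.
Areal scale at 9.2°: h·k = 1.000 × 1.013 = 1.013.
Ratio = 3.420/1.013 ≈ 3.38.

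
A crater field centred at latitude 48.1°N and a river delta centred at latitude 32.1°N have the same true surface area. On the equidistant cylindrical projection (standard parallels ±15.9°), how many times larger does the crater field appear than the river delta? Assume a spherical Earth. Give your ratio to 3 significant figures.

With standard parallel φ₀ = 15.9°, the equirectangular projection gives x = Rλ cos φ₀, y = Rφ, so h = 1 and k = cos 15.9° / cos φ.
Areal scale at 48.1°: h·k = 1.000 × 1.440 = 1.440.
Areal scale at 32.1°: h·k = 1.000 × 1.135 = 1.135.
Ratio = 1.440/1.135 ≈ 1.27.

1.27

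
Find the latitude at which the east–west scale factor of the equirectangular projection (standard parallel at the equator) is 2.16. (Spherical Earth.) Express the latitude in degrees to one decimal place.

62.4°

Plate carrée: h = 1, k = sec φ along parallels.
sec φ = 2.16  ⇒  cos φ = 0.4630  ⇒  φ ≈ 62.4°.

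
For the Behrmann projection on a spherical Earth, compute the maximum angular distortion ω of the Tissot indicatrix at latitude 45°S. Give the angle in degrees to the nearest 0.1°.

The Behrmann projection is cylindrical equal-area with φ₀ = 30°. For cylindrical equal-area with standard parallel φ₀, h = cos φ / cos φ₀ and k = cos φ₀ / cos φ, so h·k = 1.
At 45°: h = 0.8165, k = 1.225; principal scales a = 1.225, b = 0.8165.
sin(ω/2) = (a − b)/(a + b) = 0.4082/2.041 = 0.2000, so ω = 2 arcsin(0.2000) ≈ 23.1°.

23.1°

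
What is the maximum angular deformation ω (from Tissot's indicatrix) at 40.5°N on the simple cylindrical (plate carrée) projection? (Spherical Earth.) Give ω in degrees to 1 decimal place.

15.6°

For the equirectangular projection with φ₀ = 0 (plate carrée), h = 1 along meridians and k = sec φ along parallels.
At 40.5°: h = 1.000, k = 1.315; principal scales a = 1.315, b = 1.000.
sin(ω/2) = (a − b)/(a + b) = 0.3151/2.315 = 0.1361, so ω = 2 arcsin(0.1361) ≈ 15.6°.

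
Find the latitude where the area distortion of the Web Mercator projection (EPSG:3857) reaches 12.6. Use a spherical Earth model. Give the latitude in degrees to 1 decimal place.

Mercator areal scale is sec²φ.
sec²φ = 12.6  ⇒  cos²φ = 0.07937  ⇒  cos φ = 0.2817.
φ = arccos(0.2817) ≈ 73.6°.

73.6°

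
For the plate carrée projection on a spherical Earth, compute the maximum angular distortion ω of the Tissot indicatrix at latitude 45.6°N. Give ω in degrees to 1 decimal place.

20.4°

Plate carrée maps x = Rλ, y = Rφ. The meridian scale is h = 1 and the parallel scale is k = 1/cos φ = sec φ.
At 45.6°: h = 1.000, k = 1.429; principal scales a = 1.429, b = 1.000.
sin(ω/2) = (a − b)/(a + b) = 0.4293/2.429 = 0.1767, so ω = 2 arcsin(0.1767) ≈ 20.4°.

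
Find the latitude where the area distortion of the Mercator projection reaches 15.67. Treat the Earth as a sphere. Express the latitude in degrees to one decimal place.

Mercator areal scale is sec²φ.
sec²φ = 15.67  ⇒  cos²φ = 0.06382  ⇒  cos φ = 0.2526.
φ = arccos(0.2526) ≈ 75.4°.

75.4°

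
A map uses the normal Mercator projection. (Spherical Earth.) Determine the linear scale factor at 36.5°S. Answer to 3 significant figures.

The Mercator projection is conformal; its linear scale factor is the same in every direction and equals sec φ = 1/cos φ.
k = 1/cos 36.5° = 1/0.8039 = 1.244.

1.24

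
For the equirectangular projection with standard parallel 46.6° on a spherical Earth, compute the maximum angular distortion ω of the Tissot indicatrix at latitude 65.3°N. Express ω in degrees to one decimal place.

28.2°

In the equirectangular projection with standard parallel φ₀ = 46.6° (x = Rλ cos φ₀, y = Rφ), meridians are true-scale (h = 1) and the parallel scale is k = cos φ₀ / cos φ.
At 65.3°: h = 1.000, k = 1.644; principal scales a = 1.644, b = 1.000.
sin(ω/2) = (a − b)/(a + b) = 0.6443/2.644 = 0.2436, so ω = 2 arcsin(0.2436) ≈ 28.2°.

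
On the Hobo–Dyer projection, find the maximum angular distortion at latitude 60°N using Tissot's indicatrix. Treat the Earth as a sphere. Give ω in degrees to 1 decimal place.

51.1°

Hobo–Dyer is a cylindrical equal-area projection with standard parallels at ±37.5°. Cylindrical equal-area (φ₀ = 37.5°): h = cos φ / cos 37.5° along meridians, k = cos 37.5° / cos φ along parallels; h·k = 1.
At 60°: h = 0.6302, k = 1.587; principal scales a = 1.587, b = 0.6302.
sin(ω/2) = (a − b)/(a + b) = 0.9565/2.217 = 0.4314, so ω = 2 arcsin(0.4314) ≈ 51.1°.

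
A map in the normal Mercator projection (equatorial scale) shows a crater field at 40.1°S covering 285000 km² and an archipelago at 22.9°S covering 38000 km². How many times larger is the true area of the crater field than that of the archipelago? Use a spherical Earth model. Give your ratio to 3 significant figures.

Since Mercator area scale is 1/cos²φ, the true area equals the apparent area multiplied by cos²φ.
True area of crater field: 285000 × cos²(40.1°) = 285000 × 0.5851 = 166800 km².
True area of archipelago: 38000 × cos²(22.9°) = 38000 × 0.8486 = 32250 km².
Ratio = 166800 / 32250 ≈ 5.17.

5.17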